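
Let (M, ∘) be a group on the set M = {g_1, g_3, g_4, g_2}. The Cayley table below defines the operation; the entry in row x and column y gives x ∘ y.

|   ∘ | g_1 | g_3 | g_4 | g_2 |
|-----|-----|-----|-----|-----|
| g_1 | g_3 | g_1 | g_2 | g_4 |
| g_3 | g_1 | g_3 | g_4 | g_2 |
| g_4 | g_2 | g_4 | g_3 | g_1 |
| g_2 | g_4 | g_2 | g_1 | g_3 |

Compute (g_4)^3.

g_4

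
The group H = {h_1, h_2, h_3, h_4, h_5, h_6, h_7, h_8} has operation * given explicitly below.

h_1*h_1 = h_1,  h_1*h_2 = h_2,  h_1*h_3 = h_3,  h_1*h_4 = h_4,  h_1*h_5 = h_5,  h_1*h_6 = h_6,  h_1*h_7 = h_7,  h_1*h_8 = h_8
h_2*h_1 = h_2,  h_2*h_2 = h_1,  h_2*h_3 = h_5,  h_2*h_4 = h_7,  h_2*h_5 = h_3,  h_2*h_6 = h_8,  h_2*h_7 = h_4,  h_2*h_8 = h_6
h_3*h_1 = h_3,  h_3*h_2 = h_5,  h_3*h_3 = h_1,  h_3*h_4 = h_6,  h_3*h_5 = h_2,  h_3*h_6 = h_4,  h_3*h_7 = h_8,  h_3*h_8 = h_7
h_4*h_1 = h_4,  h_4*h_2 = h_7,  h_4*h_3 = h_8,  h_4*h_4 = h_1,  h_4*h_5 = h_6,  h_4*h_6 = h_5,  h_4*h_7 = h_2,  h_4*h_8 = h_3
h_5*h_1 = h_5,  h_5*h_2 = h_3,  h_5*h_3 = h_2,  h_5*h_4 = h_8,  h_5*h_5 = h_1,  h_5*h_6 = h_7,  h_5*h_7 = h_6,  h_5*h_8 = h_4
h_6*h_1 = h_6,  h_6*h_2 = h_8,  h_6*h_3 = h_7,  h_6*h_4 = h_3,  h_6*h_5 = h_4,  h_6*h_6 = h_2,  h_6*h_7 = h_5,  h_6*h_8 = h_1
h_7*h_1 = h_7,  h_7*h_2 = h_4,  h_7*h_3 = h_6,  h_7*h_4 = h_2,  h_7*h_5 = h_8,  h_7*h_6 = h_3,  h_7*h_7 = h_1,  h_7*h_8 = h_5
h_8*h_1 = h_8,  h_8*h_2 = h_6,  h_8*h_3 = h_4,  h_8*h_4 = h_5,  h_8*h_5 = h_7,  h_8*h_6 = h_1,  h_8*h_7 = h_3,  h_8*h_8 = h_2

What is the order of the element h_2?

2

The identity element is h_1 (its row matches the header).
h_2^1 = h_2
h_2^2 = h_2*h_2 = h_1
The first power of h_2 equal to the identity is h_2^2, so ord(h_2) = 2.
(Structurally, H here is isomorphic to the dihedral group D_4.)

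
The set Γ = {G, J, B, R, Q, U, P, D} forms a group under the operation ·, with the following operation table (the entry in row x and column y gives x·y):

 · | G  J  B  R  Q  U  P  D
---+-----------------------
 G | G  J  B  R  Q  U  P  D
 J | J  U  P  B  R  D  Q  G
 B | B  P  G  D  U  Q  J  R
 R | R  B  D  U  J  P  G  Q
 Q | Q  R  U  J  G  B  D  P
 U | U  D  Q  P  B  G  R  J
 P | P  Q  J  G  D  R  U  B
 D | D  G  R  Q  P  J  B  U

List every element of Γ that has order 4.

Identity is G. Compute the order of each non-identity element by repeated multiplication:
  J: J → U → D → G  (order 4)
  B: B → G  (order 2)
  R: R → U → P → G  (order 4)
  Q: Q → G  (order 2)
  U: U → G  (order 2)
  P: P → U → R → G  (order 4)
  D: D → U → J → G  (order 4)
Elements of order 4: {D, J, P, R}.

{D, J, P, R}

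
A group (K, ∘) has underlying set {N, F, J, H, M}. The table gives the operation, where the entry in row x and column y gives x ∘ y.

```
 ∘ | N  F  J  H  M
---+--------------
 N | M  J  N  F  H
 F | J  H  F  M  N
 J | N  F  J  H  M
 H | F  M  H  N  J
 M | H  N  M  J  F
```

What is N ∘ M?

Read row N, column M: N ∘ M = H.
(Structurally, K here is isomorphic to the cyclic group Z_5.)

H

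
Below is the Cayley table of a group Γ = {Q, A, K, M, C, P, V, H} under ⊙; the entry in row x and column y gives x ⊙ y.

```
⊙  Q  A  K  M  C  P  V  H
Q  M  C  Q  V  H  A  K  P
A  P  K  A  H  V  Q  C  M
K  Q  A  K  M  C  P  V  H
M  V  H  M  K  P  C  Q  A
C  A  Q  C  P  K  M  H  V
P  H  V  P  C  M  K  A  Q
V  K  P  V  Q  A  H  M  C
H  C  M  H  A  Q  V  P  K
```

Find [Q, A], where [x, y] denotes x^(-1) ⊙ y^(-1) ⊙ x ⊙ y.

M

Identity is K; from the table Q^(-1) = V and A^(-1) = A.
V ⊙ A = P
P ⊙ Q = H
H ⊙ A = M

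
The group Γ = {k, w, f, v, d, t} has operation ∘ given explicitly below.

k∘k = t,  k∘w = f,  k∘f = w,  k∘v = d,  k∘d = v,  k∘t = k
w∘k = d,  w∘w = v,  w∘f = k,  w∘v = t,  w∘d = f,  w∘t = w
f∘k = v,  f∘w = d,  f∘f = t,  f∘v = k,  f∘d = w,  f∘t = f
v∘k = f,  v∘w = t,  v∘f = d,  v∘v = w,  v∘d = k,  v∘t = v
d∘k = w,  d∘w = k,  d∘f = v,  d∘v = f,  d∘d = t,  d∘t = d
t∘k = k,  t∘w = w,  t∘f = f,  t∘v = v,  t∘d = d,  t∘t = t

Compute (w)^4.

w^1 = w
w^2 = w ∘ w = v
w^3 = v ∘ w = t
w^4 = t ∘ w = w
(Structurally, Γ here is isomorphic to the symmetric group S_3.)

w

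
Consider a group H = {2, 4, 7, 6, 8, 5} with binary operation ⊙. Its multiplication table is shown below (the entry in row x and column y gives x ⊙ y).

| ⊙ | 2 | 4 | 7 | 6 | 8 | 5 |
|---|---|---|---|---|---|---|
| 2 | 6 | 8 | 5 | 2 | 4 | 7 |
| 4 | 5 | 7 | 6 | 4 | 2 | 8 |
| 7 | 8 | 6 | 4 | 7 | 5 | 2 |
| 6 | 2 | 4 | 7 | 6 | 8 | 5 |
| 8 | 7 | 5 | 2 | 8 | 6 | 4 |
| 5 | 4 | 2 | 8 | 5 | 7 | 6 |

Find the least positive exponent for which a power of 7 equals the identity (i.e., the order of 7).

The identity element is 6 (its row matches the header).
7^1 = 7
7^2 = 7 ⊙ 7 = 4
7^3 = 4 ⊙ 7 = 6
The first power of 7 equal to the identity is 7^3, so ord(7) = 3.

3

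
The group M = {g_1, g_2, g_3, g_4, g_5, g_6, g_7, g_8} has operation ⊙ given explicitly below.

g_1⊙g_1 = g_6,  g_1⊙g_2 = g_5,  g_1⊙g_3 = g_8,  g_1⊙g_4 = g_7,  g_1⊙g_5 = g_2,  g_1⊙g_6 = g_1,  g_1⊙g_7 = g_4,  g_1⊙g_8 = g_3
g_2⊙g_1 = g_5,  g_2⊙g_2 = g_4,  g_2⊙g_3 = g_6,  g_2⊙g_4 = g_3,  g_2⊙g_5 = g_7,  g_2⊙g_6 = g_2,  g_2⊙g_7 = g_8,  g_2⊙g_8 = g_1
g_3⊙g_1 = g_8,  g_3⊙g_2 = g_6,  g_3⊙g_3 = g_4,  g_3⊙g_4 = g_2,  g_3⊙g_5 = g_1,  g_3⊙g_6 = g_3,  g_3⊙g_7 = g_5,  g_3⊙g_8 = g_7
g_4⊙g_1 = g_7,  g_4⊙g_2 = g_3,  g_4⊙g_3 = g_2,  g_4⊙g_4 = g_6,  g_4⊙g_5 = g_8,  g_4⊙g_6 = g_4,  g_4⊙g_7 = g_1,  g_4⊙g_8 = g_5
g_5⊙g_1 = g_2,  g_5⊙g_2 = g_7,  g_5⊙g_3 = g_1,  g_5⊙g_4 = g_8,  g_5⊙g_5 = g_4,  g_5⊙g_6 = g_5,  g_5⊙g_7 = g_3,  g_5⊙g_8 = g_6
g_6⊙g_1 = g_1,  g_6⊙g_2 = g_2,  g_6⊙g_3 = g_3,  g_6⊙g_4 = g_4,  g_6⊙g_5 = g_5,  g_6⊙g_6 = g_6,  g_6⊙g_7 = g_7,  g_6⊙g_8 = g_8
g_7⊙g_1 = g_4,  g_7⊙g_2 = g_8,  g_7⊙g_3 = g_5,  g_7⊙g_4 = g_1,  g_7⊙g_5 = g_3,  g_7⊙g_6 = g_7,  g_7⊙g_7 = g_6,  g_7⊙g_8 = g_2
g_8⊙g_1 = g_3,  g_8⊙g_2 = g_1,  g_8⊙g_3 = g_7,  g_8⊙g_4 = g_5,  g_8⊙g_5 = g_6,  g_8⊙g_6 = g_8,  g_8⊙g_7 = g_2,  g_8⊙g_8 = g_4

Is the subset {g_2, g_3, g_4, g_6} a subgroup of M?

{g_2, g_3, g_4, g_6} contains the identity g_6.
Checking products: every product of two elements of {g_2, g_3, g_4, g_6} (read from the table) lies in {g_2, g_3, g_4, g_6}, so the set is closed.
In a finite group, a nonempty closed subset is a subgroup. So {g_2, g_3, g_4, g_6} ≤ M.

Yes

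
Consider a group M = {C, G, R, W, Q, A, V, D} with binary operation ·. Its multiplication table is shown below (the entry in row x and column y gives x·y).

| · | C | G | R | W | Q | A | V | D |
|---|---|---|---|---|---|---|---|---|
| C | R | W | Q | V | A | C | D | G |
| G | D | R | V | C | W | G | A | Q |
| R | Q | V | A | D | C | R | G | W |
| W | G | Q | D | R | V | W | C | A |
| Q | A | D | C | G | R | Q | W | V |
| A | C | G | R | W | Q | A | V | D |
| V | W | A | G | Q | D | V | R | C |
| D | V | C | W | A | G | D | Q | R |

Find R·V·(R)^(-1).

V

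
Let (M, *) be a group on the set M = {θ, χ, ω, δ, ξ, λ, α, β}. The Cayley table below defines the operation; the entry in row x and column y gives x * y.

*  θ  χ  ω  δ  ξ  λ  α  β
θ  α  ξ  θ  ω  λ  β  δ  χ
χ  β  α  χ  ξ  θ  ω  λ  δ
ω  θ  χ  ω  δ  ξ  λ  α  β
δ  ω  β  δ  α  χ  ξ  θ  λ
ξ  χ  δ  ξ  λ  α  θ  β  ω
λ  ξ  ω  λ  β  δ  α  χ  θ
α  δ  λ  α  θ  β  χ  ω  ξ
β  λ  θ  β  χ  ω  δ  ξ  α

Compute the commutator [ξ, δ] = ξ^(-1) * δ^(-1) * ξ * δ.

α

Identity is ω; from the table ξ^(-1) = β and δ^(-1) = θ.
β * θ = λ
λ * ξ = δ
δ * δ = α
(Structurally, M here is isomorphic to the quaternion group Q_8.)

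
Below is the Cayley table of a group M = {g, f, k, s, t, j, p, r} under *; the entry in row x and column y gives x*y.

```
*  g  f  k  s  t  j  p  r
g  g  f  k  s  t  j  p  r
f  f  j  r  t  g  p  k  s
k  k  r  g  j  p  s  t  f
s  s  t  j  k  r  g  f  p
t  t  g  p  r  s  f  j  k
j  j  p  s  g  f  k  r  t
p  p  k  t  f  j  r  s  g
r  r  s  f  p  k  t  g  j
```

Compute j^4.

j^1 = j
j^2 = j*j = k
j^3 = k*j = s
j^4 = s*j = g

g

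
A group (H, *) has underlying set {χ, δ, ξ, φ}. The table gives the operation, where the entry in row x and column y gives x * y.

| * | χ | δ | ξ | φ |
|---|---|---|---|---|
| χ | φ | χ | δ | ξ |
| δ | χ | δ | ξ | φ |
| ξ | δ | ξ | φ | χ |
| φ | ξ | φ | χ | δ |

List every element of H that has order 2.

{φ}

Identity is δ. Compute the order of each non-identity element by repeated multiplication:
  χ: χ → φ → ξ → δ  (order 4)
  ξ: ξ → φ → χ → δ  (order 4)
  φ: φ → δ  (order 2)
Elements of order 2: {φ}.
(Structurally, H here is isomorphic to the cyclic group Z_4.)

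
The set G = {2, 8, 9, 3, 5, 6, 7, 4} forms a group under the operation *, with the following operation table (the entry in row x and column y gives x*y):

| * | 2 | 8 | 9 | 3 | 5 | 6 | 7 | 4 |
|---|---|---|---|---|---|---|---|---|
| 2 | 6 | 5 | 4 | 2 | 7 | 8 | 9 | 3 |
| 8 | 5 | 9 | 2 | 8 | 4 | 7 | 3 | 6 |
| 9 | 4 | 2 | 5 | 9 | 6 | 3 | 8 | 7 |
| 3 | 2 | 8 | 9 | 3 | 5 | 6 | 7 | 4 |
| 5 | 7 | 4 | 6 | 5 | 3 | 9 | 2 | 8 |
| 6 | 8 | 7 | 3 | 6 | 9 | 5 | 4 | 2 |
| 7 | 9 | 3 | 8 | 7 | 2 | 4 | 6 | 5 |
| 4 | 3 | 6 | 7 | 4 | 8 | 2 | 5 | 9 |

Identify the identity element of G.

The identity e satisfies e*x = x for all x, so its row in the table reproduces the column headers.
Row 3 reads: 2, 8, 9, 3, 5, 6, 7, 4 — exactly the header order. So 3 is the identity.
(Structurally, G here is isomorphic to the cyclic group Z_8.)

3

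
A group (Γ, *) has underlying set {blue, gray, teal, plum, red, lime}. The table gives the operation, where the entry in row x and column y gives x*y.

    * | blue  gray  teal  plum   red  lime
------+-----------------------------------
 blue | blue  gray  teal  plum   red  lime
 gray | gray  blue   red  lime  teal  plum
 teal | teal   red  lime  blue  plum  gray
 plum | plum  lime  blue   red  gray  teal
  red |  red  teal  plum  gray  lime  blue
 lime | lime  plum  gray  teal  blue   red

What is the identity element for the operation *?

blue

The identity e satisfies e*x = x for all x, so its row in the table reproduces the column headers.
Row blue reads: blue, gray, teal, plum, red, lime — exactly the header order. So blue is the identity.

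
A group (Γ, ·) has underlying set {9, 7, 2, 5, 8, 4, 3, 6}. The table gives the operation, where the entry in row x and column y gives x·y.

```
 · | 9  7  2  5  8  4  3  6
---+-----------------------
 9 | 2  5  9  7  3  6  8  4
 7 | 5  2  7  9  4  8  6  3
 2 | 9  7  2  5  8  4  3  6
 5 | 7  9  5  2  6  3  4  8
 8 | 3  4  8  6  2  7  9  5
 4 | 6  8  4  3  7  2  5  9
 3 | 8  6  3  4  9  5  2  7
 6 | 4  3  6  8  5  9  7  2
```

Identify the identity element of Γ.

2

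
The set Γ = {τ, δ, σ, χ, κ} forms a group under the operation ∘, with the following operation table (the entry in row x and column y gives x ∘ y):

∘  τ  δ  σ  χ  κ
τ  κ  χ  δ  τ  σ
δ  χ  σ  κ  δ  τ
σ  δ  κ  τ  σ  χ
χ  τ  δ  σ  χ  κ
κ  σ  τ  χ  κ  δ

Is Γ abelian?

Check whether the table is symmetric across its main diagonal.
Every entry (row x, col y) equals the entry (row y, col x), so Γ is abelian.

Yes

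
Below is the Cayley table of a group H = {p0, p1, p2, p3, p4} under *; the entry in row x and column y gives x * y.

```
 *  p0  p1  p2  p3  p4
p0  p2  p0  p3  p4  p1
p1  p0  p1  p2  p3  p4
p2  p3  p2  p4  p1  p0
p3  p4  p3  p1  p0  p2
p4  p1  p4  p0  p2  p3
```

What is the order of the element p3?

5

The identity element is p1 (its row matches the header).
p3^1 = p3
p3^2 = p3 * p3 = p0
p3^3 = p0 * p3 = p4
p3^4 = p4 * p3 = p2
p3^5 = p2 * p3 = p1
The first power of p3 equal to the identity is p3^5, so ord(p3) = 5.
(Structurally, H here is isomorphic to the cyclic group Z_5.)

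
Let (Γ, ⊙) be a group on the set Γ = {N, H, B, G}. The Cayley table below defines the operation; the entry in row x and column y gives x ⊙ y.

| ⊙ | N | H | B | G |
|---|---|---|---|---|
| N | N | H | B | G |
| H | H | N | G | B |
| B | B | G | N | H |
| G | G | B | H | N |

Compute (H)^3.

H

H^1 = H
H^2 = H ⊙ H = N
H^3 = N ⊙ H = H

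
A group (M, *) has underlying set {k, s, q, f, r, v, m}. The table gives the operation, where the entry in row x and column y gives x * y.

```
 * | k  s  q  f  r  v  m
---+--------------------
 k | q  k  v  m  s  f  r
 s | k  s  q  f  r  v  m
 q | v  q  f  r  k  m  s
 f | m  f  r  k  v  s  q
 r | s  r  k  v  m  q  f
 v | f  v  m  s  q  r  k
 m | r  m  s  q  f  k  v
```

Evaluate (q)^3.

q^1 = q
q^2 = q * q = f
q^3 = f * q = r

r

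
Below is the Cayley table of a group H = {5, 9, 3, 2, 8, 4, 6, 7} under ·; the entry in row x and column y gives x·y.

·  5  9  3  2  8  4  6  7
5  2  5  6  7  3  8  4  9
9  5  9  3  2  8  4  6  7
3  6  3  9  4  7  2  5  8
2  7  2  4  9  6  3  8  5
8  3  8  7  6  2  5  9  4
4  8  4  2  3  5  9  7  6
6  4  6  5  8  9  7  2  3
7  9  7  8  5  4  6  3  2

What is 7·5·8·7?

7·5 = 9
9·8 = 8
8·7 = 4

4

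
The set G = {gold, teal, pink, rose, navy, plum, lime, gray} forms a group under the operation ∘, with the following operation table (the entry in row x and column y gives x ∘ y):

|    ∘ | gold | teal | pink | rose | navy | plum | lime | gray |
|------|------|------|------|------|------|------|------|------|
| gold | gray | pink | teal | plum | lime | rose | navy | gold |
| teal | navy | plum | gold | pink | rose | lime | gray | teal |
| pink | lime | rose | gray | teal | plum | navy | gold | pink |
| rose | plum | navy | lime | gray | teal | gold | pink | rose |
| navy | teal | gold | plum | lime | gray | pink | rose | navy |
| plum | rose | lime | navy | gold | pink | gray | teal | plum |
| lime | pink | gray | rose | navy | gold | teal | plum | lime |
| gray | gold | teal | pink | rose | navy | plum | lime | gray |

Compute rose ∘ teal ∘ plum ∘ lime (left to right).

rose ∘ teal = navy
navy ∘ plum = pink
pink ∘ lime = gold

gold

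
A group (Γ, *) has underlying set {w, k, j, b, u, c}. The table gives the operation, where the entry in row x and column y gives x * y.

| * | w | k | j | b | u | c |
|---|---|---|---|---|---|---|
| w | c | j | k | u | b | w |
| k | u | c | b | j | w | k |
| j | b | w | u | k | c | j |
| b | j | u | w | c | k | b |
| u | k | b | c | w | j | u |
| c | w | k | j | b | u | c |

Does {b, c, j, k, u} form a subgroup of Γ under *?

No

j * k = w, which is not in {b, c, j, k, u}.
The subset is not closed under *, so it is not a subgroup.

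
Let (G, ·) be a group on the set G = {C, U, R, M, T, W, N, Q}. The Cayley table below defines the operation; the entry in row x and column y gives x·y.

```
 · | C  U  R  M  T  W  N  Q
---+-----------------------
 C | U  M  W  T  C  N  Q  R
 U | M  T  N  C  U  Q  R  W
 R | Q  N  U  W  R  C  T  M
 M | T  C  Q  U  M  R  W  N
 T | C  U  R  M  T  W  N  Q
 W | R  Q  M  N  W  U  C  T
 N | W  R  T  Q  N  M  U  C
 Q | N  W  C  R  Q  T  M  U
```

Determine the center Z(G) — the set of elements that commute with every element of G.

An element z is central iff its row equals its column in the table.
For W: W·M = N ≠ R = M·W, so W ∉ Z.
Checking each element this way leaves Z(G) = {T, U}.

{T, U}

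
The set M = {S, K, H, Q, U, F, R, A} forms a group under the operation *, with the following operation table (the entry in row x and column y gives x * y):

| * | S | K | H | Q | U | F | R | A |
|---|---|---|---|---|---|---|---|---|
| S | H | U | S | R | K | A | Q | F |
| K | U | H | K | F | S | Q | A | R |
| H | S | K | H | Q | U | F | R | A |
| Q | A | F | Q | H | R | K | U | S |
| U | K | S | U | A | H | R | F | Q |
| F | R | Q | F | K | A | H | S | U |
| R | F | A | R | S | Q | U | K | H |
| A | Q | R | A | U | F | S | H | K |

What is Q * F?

K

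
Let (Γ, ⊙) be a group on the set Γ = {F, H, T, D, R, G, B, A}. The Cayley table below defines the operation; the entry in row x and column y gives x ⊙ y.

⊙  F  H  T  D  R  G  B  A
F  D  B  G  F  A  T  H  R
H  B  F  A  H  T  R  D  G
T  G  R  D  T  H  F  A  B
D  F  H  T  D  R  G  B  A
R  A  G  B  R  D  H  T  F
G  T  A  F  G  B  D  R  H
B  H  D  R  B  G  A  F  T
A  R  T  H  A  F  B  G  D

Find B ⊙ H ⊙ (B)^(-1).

The identity is D. In row B, the entry D sits in column H, so B^(-1) = H.
B ⊙ H = D
D ⊙ H = H

H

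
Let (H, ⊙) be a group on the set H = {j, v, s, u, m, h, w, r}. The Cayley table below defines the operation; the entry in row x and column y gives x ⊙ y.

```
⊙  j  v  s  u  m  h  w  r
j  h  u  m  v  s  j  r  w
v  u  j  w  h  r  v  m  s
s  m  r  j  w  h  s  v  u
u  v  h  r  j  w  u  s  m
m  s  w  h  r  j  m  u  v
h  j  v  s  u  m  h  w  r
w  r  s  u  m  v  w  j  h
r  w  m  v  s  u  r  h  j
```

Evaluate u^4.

u^1 = u
u^2 = u ⊙ u = j
u^3 = j ⊙ u = v
u^4 = v ⊙ u = h
(Structurally, H here is isomorphic to the quaternion group Q_8.)

h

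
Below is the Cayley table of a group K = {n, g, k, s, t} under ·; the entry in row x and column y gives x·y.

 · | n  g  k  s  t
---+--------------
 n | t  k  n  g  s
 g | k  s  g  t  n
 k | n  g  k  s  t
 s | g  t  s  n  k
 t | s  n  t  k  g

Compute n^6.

n

n^1 = n
n^2 = n·n = t
n^3 = t·n = s
n^4 = s·n = g
n^5 = g·n = k
n^6 = k·n = n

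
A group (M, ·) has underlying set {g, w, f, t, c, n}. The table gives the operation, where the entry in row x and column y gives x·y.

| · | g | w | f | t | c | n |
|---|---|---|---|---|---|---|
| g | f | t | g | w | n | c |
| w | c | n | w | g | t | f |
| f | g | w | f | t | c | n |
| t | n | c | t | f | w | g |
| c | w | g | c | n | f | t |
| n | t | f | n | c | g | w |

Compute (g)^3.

g^1 = g
g^2 = g·g = f
g^3 = f·g = g

g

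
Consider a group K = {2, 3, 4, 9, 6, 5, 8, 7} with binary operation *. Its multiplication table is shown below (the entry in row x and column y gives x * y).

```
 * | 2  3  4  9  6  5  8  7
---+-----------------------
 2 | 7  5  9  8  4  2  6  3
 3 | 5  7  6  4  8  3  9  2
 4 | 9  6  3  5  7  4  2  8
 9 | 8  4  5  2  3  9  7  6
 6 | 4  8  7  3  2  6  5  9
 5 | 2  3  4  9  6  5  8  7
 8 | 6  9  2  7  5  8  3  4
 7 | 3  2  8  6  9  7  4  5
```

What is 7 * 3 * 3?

7 * 3 = 2
2 * 3 = 5

5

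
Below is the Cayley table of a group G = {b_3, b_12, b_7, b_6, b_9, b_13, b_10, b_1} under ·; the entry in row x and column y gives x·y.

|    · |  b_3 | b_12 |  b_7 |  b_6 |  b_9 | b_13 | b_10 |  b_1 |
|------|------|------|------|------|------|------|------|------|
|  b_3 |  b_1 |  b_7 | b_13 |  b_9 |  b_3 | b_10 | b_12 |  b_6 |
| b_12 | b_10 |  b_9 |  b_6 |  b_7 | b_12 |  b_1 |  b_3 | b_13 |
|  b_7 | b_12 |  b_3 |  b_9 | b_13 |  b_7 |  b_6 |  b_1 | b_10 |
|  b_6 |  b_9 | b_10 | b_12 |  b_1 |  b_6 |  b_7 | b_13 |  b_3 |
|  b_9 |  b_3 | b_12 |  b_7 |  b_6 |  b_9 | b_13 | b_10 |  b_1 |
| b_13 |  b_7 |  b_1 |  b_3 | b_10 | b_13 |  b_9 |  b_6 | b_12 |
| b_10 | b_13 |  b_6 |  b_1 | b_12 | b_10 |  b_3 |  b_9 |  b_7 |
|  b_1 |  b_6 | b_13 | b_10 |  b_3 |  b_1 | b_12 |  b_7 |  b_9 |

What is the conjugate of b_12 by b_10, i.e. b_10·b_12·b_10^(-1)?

The identity is b_9. In row b_10, the entry b_9 sits in column b_10, so b_10^(-1) = b_10.
b_10·b_12 = b_6
b_6·b_10 = b_13

b_13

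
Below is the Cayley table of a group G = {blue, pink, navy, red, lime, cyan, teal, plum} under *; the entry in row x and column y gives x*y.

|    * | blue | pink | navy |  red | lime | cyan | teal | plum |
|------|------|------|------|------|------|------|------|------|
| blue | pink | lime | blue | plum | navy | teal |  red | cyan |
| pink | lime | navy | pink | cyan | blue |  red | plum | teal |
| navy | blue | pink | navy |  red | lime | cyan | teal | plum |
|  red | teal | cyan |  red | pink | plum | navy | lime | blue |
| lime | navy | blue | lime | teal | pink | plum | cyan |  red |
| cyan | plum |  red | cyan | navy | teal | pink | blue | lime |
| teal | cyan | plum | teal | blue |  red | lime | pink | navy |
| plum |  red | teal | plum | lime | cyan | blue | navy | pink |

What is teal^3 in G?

teal^1 = teal
teal^2 = teal*teal = pink
teal^3 = pink*teal = plum

plum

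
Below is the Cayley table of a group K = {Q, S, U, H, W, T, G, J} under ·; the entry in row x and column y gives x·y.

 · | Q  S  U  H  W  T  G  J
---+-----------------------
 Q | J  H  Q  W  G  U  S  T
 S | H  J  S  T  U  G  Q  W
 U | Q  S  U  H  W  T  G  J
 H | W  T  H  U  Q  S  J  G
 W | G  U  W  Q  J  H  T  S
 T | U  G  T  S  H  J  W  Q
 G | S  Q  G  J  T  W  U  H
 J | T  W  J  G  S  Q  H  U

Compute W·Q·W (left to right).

W·Q = G
G·W = T

T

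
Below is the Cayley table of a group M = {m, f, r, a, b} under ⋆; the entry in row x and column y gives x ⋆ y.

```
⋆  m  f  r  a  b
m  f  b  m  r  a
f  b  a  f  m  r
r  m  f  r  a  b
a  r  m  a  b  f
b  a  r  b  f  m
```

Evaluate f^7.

a

f^1 = f
f^2 = f ⋆ f = a
f^3 = a ⋆ f = m
f^4 = m ⋆ f = b
f^5 = b ⋆ f = r
f^6 = r ⋆ f = f
f^7 = f ⋆ f = a
(Structurally, M here is isomorphic to the cyclic group Z_5.)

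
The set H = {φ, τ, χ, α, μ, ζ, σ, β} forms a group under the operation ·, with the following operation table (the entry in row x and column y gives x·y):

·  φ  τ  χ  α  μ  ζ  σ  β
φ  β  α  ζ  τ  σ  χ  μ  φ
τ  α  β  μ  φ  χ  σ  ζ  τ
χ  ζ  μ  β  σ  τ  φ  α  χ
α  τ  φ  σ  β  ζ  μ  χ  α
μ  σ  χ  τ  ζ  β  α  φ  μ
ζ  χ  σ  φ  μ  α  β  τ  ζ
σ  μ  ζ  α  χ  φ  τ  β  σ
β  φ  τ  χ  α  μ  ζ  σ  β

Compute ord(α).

The identity element is β (its row matches the header).
α^1 = α
α^2 = α·α = β
The first power of α equal to the identity is α^2, so ord(α) = 2.
(Structurally, H here is isomorphic to the elementary abelian group (Z_2)^3.)

2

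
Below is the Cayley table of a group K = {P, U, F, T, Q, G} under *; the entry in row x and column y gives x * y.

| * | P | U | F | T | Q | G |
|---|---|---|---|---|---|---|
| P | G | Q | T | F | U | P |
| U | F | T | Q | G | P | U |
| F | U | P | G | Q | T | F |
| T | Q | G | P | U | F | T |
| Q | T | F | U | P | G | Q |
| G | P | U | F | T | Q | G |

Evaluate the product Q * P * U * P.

P

Q * P = T
T * U = G
G * P = P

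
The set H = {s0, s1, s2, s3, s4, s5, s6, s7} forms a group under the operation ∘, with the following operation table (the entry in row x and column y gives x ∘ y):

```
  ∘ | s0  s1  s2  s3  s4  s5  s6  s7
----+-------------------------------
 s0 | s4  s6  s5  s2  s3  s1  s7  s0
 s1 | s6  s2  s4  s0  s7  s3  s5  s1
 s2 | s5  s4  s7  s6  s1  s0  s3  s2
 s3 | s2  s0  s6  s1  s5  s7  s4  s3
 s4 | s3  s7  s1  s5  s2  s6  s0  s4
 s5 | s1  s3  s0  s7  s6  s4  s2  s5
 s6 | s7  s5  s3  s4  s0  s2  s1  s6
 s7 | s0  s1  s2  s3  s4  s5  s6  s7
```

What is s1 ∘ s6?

Read row s1, column s6: s1 ∘ s6 = s5.

s5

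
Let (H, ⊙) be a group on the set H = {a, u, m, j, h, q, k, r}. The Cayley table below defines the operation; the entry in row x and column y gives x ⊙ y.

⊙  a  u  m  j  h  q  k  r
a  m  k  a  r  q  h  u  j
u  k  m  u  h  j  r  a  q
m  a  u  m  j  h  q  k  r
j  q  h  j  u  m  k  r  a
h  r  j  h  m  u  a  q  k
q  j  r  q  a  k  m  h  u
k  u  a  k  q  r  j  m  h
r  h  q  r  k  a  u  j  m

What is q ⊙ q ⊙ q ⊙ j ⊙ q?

q ⊙ q = m
m ⊙ q = q
q ⊙ j = a
a ⊙ q = h

h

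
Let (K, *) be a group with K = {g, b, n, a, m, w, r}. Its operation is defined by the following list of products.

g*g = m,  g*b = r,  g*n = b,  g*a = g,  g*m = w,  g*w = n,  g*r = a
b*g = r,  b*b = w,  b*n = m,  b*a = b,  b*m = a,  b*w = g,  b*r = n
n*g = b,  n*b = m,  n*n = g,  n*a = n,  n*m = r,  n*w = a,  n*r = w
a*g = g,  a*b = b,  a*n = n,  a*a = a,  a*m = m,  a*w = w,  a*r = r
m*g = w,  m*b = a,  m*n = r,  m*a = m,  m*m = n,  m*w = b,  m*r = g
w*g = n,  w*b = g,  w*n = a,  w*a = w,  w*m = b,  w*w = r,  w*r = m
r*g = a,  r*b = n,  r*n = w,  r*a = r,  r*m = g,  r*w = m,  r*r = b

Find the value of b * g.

r

Read row b, column g: b * g = r.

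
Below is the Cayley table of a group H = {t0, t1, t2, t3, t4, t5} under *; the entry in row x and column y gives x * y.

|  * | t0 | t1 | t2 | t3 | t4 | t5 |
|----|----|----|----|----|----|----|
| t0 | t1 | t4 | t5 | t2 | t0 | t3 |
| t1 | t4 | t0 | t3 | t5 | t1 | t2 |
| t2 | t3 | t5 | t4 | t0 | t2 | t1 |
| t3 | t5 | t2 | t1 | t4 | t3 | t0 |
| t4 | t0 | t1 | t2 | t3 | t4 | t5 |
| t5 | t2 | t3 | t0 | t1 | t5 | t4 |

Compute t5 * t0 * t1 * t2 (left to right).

t0

t5 * t0 = t2
t2 * t1 = t5
t5 * t2 = t0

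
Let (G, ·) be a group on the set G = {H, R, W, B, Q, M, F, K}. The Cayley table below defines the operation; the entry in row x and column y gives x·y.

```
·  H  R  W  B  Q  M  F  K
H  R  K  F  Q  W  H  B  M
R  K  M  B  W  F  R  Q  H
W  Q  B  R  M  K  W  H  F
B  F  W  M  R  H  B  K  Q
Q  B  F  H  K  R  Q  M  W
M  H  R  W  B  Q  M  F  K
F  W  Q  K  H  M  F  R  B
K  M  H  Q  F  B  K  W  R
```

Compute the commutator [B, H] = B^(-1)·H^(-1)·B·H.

R

Identity is M; from the table B^(-1) = W and H^(-1) = K.
W·K = F
F·B = H
H·H = R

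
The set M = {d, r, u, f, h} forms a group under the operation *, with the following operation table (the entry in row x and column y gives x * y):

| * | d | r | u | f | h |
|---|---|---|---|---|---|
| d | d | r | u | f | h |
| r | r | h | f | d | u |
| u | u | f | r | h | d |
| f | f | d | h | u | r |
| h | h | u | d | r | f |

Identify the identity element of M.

d

The identity e satisfies e * x = x for all x, so its row in the table reproduces the column headers.
Row d reads: d, r, u, f, h — exactly the header order. So d is the identity.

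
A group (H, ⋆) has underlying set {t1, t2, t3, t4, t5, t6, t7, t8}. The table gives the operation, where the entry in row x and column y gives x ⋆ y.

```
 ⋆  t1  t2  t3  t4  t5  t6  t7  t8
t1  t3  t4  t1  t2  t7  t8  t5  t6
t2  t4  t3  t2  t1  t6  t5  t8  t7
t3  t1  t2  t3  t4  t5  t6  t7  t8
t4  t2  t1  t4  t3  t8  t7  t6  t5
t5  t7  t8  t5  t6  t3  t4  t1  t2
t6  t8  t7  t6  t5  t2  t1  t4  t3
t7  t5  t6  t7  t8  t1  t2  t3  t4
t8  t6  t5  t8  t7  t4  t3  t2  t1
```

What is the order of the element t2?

The identity element is t3 (its row matches the header).
t2^1 = t2
t2^2 = t2 ⋆ t2 = t3
The first power of t2 equal to the identity is t2^2, so ord(t2) = 2.

2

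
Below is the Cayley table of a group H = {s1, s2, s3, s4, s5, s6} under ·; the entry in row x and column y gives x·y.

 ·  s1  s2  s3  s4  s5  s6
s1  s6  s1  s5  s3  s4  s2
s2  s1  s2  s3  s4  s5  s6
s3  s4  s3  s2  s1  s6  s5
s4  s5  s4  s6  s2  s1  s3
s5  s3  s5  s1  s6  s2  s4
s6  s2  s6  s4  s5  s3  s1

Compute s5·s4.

Read row s5, column s4: s5·s4 = s6.
(Structurally, H here is isomorphic to the symmetric group S_3.)

s6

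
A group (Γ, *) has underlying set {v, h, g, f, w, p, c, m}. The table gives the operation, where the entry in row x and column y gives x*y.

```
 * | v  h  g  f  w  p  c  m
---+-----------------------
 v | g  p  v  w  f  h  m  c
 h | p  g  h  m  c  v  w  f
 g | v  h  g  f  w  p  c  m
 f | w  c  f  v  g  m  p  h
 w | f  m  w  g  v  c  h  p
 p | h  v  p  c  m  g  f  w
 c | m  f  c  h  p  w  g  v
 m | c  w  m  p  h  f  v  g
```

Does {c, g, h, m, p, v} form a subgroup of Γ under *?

c*p = w, which is not in {c, g, h, m, p, v}.
The subset is not closed under *, so it is not a subgroup.

No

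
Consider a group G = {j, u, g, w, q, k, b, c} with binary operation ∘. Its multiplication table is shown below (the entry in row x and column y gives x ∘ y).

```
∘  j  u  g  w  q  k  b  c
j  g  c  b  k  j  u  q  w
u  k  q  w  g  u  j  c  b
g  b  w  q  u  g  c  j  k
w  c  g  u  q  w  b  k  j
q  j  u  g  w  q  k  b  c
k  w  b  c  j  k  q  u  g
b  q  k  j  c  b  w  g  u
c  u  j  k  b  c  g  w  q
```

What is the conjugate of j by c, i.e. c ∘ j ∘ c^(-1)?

The identity is q. In row c, the entry q sits in column c, so c^(-1) = c.
c ∘ j = u
u ∘ c = b

b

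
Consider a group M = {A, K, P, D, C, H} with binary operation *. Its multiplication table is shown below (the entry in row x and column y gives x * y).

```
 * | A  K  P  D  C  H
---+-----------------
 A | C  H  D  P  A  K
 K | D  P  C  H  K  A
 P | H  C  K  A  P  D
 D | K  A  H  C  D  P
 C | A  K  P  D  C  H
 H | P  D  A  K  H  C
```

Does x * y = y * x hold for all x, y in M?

P * A = H but A * P = D.
Since P and A do not commute, M is not abelian.

No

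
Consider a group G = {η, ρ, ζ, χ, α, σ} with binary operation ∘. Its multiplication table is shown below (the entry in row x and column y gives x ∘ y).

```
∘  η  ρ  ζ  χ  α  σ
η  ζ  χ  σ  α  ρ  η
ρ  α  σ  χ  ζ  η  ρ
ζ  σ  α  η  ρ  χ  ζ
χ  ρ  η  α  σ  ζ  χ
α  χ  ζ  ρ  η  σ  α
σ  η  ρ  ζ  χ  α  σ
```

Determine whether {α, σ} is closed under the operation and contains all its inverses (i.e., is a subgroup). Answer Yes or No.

{α, σ} contains the identity σ.
Checking products: every product of two elements of {α, σ} (read from the table) lies in {α, σ}, so the set is closed.
In a finite group, a nonempty closed subset is a subgroup. So {α, σ} ≤ G.
(Structurally, G here is isomorphic to the symmetric group S_3.)

Yes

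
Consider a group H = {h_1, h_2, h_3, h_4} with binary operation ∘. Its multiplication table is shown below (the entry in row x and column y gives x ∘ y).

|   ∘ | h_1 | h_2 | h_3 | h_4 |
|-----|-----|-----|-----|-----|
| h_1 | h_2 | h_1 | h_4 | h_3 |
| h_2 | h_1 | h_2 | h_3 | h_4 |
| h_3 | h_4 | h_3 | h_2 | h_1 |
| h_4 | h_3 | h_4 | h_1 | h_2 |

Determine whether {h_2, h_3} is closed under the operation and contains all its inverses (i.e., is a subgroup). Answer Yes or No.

{h_2, h_3} contains the identity h_2.
Checking products: every product of two elements of {h_2, h_3} (read from the table) lies in {h_2, h_3}, so the set is closed.
In a finite group, a nonempty closed subset is a subgroup. So {h_2, h_3} ≤ H.
(Structurally, H here is isomorphic to the Klein four-group V_4.)

Yes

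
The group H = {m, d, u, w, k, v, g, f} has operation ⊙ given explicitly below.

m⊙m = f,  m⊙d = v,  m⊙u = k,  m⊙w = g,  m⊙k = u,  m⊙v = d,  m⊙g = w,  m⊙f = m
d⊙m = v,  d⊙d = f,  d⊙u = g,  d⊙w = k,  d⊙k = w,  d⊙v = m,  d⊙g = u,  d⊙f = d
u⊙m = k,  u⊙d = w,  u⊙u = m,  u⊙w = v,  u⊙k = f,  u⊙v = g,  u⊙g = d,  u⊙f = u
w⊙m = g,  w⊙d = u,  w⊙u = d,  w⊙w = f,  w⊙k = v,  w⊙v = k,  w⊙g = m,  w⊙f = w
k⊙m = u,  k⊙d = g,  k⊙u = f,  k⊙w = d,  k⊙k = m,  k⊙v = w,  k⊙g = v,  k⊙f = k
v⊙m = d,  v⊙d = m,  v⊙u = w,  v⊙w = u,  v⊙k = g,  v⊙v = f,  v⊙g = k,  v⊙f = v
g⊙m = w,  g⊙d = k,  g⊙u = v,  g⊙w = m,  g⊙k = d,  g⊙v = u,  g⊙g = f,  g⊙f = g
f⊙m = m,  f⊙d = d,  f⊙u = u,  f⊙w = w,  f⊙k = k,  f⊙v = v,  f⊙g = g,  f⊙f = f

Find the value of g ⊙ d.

k

Read row g, column d: g ⊙ d = k.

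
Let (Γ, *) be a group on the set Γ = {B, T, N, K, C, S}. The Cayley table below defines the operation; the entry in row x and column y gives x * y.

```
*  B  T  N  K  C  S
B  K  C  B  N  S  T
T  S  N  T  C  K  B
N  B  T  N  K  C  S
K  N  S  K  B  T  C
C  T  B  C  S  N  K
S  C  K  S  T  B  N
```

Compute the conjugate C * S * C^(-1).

T

The identity is N. In row C, the entry N sits in column C, so C^(-1) = C.
C * S = K
K * C = T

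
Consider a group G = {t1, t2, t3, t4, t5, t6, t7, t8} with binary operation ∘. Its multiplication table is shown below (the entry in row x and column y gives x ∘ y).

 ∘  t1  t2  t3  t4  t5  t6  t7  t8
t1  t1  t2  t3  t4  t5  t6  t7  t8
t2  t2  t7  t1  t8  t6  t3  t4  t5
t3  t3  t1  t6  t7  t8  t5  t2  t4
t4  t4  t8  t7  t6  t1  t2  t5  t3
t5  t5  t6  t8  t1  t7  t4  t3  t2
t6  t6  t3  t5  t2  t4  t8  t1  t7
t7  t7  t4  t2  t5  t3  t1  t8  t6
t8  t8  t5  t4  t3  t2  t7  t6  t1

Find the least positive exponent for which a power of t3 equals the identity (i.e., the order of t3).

8

The identity element is t1 (its row matches the header).
t3^1 = t3
t3^2 = t3 ∘ t3 = t6
t3^3 = t6 ∘ t3 = t5
t3^4 = t5 ∘ t3 = t8
t3^5 = t8 ∘ t3 = t4
t3^6 = t4 ∘ t3 = t7
t3^7 = t7 ∘ t3 = t2
t3^8 = t2 ∘ t3 = t1
The first power of t3 equal to the identity is t3^8, so ord(t3) = 8.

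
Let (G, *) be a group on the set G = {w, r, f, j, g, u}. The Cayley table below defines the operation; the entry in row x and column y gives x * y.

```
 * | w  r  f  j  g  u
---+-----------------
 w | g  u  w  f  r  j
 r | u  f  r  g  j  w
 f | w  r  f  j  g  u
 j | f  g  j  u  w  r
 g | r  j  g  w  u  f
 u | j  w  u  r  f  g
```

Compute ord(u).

3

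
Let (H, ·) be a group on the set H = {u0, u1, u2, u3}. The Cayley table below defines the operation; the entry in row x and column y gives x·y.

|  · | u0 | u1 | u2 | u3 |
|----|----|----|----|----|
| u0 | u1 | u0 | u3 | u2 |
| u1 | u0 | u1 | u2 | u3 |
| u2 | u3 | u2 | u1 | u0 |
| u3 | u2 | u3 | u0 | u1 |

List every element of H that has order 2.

Identity is u1. Compute the order of each non-identity element by repeated multiplication:
  u0: u0 → u1  (order 2)
  u2: u2 → u1  (order 2)
  u3: u3 → u1  (order 2)
Elements of order 2: {u0, u2, u3}.
(Structurally, H here is isomorphic to the Klein four-group V_4.)

{u0, u2, u3}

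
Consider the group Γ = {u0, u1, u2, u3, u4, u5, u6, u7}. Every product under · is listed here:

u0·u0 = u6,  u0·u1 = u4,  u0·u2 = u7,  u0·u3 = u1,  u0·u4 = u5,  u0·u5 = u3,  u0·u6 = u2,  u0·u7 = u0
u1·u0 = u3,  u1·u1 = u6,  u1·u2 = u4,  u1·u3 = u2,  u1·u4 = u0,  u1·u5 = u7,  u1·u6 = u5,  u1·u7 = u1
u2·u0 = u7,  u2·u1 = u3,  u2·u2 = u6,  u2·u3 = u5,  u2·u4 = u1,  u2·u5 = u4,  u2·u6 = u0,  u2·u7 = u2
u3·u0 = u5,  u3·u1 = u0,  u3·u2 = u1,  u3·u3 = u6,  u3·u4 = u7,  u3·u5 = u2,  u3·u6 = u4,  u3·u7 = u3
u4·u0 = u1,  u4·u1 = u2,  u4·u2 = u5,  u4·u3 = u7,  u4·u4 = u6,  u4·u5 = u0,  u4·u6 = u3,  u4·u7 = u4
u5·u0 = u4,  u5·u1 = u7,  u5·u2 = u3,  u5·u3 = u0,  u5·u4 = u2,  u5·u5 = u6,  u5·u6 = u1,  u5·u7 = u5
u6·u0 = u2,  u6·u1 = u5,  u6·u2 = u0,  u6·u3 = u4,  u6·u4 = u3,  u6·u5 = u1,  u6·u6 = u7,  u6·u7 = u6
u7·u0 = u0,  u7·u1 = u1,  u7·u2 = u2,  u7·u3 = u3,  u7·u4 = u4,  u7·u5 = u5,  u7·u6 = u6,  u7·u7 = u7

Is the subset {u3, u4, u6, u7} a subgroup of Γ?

{u3, u4, u6, u7} contains the identity u7.
Checking products: every product of two elements of {u3, u4, u6, u7} (read from the table) lies in {u3, u4, u6, u7}, so the set is closed.
In a finite group, a nonempty closed subset is a subgroup. So {u3, u4, u6, u7} ≤ Γ.
(Structurally, Γ here is isomorphic to the quaternion group Q_8.)

Yes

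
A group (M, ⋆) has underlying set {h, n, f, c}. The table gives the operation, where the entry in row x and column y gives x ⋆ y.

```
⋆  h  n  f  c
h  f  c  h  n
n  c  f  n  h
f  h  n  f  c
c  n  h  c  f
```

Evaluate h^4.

h^1 = h
h^2 = h ⋆ h = f
h^3 = f ⋆ h = h
h^4 = h ⋆ h = f

f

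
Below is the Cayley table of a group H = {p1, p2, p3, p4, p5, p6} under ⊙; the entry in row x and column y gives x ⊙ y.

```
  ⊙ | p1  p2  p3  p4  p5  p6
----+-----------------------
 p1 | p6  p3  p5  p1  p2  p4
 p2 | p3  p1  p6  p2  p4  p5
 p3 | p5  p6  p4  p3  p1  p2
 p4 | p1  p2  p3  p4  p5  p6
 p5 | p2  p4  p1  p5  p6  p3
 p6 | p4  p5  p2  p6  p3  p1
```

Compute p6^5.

p1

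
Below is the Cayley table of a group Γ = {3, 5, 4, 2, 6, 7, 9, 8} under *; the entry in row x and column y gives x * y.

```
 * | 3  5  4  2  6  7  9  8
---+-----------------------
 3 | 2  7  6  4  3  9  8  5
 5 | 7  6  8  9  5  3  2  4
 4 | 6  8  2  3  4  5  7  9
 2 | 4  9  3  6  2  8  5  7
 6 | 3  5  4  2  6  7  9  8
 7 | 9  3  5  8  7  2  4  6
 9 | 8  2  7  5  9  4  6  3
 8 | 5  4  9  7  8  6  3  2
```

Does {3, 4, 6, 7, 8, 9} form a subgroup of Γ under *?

No

8 * 8 = 2, which is not in {3, 4, 6, 7, 8, 9}.
The subset is not closed under *, so it is not a subgroup.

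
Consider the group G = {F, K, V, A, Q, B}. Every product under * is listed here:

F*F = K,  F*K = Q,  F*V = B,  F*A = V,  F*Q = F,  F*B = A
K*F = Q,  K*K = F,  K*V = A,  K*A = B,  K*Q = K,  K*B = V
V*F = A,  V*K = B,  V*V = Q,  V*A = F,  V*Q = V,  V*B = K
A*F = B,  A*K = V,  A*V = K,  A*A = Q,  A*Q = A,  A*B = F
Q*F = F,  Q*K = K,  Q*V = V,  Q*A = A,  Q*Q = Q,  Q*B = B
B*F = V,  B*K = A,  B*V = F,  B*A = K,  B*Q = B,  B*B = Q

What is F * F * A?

F * F = K
K * A = B

B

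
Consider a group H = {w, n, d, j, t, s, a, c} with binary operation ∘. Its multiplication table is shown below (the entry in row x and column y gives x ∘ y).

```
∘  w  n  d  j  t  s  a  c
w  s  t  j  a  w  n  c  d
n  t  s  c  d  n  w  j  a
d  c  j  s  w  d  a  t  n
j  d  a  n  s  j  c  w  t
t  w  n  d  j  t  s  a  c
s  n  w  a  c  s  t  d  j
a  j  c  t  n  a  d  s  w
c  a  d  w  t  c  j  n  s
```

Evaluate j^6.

s

j^1 = j
j^2 = j ∘ j = s
j^3 = s ∘ j = c
j^4 = c ∘ j = t
j^5 = t ∘ j = j
j^6 = j ∘ j = s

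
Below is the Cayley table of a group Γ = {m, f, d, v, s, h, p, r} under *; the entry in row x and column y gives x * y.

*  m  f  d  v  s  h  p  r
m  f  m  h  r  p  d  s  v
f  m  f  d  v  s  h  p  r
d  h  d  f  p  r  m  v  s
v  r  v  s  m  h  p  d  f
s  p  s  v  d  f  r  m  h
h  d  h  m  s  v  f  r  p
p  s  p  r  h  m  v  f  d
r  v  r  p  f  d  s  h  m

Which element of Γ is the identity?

f

The identity e satisfies e * x = x for all x, so its row in the table reproduces the column headers.
Row f reads: m, f, d, v, s, h, p, r — exactly the header order. So f is the identity.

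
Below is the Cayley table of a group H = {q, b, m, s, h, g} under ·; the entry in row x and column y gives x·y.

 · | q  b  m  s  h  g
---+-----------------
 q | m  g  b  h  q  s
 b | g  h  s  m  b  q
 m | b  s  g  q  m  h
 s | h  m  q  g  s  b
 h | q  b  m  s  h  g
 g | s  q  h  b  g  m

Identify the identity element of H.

h

The identity e satisfies e·x = x for all x, so its row in the table reproduces the column headers.
Row h reads: q, b, m, s, h, g — exactly the header order. So h is the identity.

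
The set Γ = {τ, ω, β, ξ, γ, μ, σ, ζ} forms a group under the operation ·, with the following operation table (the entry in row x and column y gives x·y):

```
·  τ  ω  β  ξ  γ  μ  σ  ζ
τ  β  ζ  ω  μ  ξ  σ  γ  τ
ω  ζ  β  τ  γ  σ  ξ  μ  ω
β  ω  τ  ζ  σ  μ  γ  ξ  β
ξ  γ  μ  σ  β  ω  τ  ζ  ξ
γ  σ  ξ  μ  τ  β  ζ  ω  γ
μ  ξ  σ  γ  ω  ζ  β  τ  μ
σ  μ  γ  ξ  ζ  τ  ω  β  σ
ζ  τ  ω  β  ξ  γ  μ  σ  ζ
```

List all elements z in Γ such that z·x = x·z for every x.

An element z is central iff its row equals its column in the table.
For τ: τ·σ = γ ≠ μ = σ·τ, so τ ∉ Z.
Checking each element this way leaves Z(Γ) = {β, ζ}.

{β, ζ}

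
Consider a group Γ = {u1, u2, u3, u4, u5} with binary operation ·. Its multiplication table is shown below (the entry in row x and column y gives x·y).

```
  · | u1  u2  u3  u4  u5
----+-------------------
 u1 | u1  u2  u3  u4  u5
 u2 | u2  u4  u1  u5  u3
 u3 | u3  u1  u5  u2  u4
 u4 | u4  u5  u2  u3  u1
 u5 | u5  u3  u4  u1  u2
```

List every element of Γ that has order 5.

{u2, u3, u4, u5}

Identity is u1. Compute the order of each non-identity element by repeated multiplication:
  u2: u2 → u4 → u5 → u3 → u1  (order 5)
  u3: u3 → u5 → u4 → u2 → u1  (order 5)
  u4: u4 → u3 → u2 → u5 → u1  (order 5)
  u5: u5 → u2 → u3 → u4 → u1  (order 5)
Elements of order 5: {u2, u3, u4, u5}.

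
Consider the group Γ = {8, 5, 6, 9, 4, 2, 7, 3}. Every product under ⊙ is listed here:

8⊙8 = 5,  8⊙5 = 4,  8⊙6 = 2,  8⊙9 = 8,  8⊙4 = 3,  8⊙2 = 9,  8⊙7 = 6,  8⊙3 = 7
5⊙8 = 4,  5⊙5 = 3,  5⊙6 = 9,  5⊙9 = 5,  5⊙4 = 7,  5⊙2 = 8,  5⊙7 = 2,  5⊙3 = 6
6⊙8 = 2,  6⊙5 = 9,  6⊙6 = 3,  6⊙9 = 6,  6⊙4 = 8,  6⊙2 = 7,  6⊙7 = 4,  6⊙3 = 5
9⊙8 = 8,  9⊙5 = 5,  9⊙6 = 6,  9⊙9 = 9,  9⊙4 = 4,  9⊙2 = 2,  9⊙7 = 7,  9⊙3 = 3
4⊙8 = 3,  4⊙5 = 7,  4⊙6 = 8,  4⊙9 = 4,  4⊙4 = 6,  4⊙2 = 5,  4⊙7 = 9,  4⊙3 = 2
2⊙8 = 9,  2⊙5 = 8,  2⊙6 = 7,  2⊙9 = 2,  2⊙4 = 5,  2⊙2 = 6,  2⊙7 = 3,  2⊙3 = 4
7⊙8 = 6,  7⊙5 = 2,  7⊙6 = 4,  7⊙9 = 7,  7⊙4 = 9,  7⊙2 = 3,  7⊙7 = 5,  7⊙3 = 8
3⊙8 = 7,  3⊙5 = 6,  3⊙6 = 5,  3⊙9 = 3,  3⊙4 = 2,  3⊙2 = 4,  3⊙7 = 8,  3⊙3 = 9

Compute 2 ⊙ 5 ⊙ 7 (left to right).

6

2 ⊙ 5 = 8
8 ⊙ 7 = 6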